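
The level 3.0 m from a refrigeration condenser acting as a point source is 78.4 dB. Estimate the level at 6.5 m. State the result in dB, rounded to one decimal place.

For a point source, L₂ = L₁ − 20·log₁₀(r₂/r₁).
L₂ = 78.4 − 20·log₁₀(6.5/3.0) = 78.4 − 6.716 = 71.68 dB.

71.7 dB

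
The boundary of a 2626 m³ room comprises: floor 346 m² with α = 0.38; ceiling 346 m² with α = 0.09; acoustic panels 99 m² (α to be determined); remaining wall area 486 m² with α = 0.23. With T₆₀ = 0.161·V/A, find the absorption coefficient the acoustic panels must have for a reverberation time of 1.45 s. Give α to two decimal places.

0.17

Required total absorption A = 0.161·2626/1.45 = 291.58 m².
Absorption from the other surfaces = 346·0.38 + 346·0.09 + 486·0.23 = 274.40 m², so the acoustic panels must supply 17.18 m² over 99 m².
α = 17.18/99 = 0.174.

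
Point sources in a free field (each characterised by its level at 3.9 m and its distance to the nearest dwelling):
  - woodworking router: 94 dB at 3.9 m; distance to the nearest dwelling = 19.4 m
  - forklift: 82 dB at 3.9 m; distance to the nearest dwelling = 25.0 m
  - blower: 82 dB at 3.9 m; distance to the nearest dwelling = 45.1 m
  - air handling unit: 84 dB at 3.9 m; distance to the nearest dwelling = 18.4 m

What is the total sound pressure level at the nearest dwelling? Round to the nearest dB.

First find each source's level at the receiver (point-source: −20·log₁₀(r/r_ref)), then combine on an intensity basis.
woodworking router: 94 − 20·log₁₀(19.4/3.9) = 94 − 13.93 = 80.07 dB.
forklift: 82 − 20·log₁₀(25.0/3.9) = 82 − 16.14 = 65.86 dB.
blower: 82 − 20·log₁₀(45.1/3.9) = 82 − 21.26 = 60.74 dB.
air handling unit: 84 − 20·log₁₀(18.4/3.9) = 84 − 13.48 = 70.52 dB.
Σ 10^(L/10) = 1.178e+08 → L_total = 10·log₁₀(1.178e+08) = 80.71 dB.

81 dB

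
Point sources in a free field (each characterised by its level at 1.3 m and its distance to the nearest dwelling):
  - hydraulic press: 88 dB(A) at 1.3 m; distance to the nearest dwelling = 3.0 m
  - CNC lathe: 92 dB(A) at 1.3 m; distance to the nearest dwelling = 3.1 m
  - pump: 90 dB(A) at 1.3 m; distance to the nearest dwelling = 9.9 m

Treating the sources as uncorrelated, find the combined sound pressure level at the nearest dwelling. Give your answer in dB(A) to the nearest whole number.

86 dB(A)

First find each source's level at the receiver (point-source: −20·log₁₀(r/r_ref)), then combine on an intensity basis.
hydraulic press: 88 − 20·log₁₀(3.0/1.3) = 88 − 7.26 = 80.74 dB(A).
CNC lathe: 92 − 20·log₁₀(3.1/1.3) = 92 − 7.55 = 84.45 dB(A).
pump: 90 − 20·log₁₀(9.9/1.3) = 90 − 17.63 = 72.37 dB(A).
Σ 10^(L/10) = 4.144e+08 → L_total = 10·log₁₀(4.144e+08) = 86.17 dB(A).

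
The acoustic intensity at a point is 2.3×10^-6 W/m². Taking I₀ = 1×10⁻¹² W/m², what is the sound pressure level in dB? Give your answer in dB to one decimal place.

63.6 dB

Dividing by I₀ shifts the exponent by 12: I/I₀ = 2.3×10^6.
L = 10·(0.3617 + 6) = 63.62 dB.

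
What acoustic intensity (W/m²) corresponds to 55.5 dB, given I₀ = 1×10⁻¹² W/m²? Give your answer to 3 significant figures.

L = 10·log₁₀(I/I₀) ⇒ I = I₀·10^(L/10) = 10⁻¹² × 10^5.55.

3.55e-07 W/m²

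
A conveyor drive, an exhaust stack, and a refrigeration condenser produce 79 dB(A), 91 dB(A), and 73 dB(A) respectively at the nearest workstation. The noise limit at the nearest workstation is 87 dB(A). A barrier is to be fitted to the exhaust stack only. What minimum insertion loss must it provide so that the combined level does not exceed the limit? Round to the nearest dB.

Fixed contribution from the other sources: Σ 10^(L/10) = 10^(79/10) + 10^(73/10) = 9.939e+07 (79.97 dB(A)).
To meet 87 dB(A) overall, the treated exhaust stack may contribute at most 10^(87/10) − 9.939e+07 = 4.018e+08, i.e. 86.04 dB(A).
Required insertion loss = 91 − 86.04 = 4.96 dB.

5 dB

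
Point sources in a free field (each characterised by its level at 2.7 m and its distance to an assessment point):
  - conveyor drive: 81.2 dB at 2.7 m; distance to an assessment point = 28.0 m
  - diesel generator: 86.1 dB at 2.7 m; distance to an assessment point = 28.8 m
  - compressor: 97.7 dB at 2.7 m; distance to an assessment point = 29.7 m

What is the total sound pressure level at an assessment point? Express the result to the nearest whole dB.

77 dB

First find each source's level at the receiver (point-source: −20·log₁₀(r/r_ref)), then combine on an intensity basis.
conveyor drive: 81.2 − 20·log₁₀(28.0/2.7) = 81.2 − 20.32 = 60.88 dB.
diesel generator: 86.1 − 20·log₁₀(28.8/2.7) = 86.1 − 20.56 = 65.54 dB.
compressor: 97.7 − 20·log₁₀(29.7/2.7) = 97.7 − 20.83 = 76.87 dB.
Σ 10^(L/10) = 5.347e+07 → L_total = 10·log₁₀(5.347e+07) = 77.28 dB.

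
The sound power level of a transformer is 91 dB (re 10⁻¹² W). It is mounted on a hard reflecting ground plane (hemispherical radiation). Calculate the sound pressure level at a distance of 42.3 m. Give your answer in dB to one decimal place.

L_p = L_w − 10·log₁₀(2π·r²) with r = 42.3 m.
2π·r² = 1.124e+04 m², 10·log₁₀ of that is 40.509 dB.
L_p = 91 − 40.509 = 50.49 dB.

50.5 dB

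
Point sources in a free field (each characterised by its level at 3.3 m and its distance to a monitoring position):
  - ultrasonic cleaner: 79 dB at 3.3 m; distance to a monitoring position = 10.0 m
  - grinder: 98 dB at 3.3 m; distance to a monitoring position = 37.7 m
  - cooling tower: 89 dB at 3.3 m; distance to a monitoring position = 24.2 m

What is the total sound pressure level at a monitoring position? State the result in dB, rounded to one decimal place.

78.6 dB

Apply inverse-square spreading to bring every level to the receiver, then sum 10^(L/10).
ultrasonic cleaner: 79 − 20·log₁₀(10.0/3.3) = 79 − 9.63 = 69.37 dB.
grinder: 98 − 20·log₁₀(37.7/3.3) = 98 − 21.16 = 76.84 dB.
cooling tower: 89 − 20·log₁₀(24.2/3.3) = 89 − 17.31 = 71.69 dB.
Σ 10^(L/10) = 7.177e+07 → L_total = 10·log₁₀(7.177e+07) = 78.56 dB.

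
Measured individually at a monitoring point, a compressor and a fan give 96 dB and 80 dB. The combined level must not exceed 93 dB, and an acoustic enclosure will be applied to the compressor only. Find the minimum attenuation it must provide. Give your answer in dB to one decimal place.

Fixed contribution from the other source: Σ 10^(L/10) = 10^(80/10) = 1.000e+08 (80.00 dB).
To meet 93 dB overall, the treated compressor may contribute at most 10^(93/10) − 1.000e+08 = 1.895e+09, i.e. 92.78 dB.
Required insertion loss = 96 − 92.78 = 3.22 dB.

3.2 dB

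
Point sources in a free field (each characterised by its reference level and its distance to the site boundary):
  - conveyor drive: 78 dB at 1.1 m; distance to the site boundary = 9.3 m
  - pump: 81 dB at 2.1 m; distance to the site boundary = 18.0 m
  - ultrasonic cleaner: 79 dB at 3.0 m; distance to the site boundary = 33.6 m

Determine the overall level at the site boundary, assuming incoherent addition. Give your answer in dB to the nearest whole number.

65 dB

Propagate each source to the receiver with L = L_ref − 20·log₁₀(r/r_ref), then add intensities.
conveyor drive: 78 − 20·log₁₀(9.3/1.1) = 78 − 18.54 = 59.46 dB.
pump: 81 − 20·log₁₀(18.0/2.1) = 81 − 18.66 = 62.34 dB.
ultrasonic cleaner: 79 − 20·log₁₀(33.6/3.0) = 79 − 20.98 = 58.02 dB.
Σ 10^(L/10) = 3.229e+06 → L_total = 10·log₁₀(3.229e+06) = 65.09 dB.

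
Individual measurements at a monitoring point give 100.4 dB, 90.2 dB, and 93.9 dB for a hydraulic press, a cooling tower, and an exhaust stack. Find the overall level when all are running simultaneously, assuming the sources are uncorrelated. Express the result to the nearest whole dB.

For uncorrelated sources the intensities add, so convert each level to linear form, sum, and take 10·log₁₀ of the total.
Σ 10^(L/10) = 10^(100.4/10) + 10^(90.2/10) + 10^(93.9/10) = 1.447e+10.
L_total = 10·log₁₀(1.447e+10) = 101.60 dB.

102 dB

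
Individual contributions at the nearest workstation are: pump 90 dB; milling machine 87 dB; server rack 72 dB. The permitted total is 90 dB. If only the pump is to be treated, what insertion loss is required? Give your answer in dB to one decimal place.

The untreated sources together contribute 10^(87/10) + 10^(72/10) = 5.170e+08, i.e. 87.14 dB.
To meet 90 dB overall, the treated pump may contribute at most 10^(90/10) − 5.170e+08 = 4.830e+08, i.e. 86.84 dB.
Required insertion loss = 90 − 86.84 = 3.16 dB.

3.2 dB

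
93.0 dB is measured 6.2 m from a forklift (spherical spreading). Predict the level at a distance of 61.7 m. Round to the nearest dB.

Point-source attenuation: ΔL = 20·log₁₀(r₂/r₁) = 20·log₁₀(61.7/6.2) = 19.958 dB.
L₂ = 93.0 − 20·log₁₀(61.7/6.2) = 93.0 − 19.958 = 73.04 dB.

73 dB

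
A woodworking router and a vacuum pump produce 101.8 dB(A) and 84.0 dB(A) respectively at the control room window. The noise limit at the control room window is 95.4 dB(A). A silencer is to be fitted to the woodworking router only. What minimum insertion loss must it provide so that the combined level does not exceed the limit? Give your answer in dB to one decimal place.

Everything except the woodworking router sums to 10^(84.0/10) = 2.512e+08 in linear terms, 84.00 dB(A).
The limit corresponds to 10^(95.4/10) = 3.467e+09; subtracting the fixed part leaves 3.216e+09 for the woodworking router, i.e. 95.07 dB(A).
Required insertion loss = 101.8 − 95.07 = 6.73 dB.

6.7 dB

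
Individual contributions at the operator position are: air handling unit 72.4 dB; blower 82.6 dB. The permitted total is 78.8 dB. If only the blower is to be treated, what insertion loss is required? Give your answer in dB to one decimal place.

4.9 dB

Fixed contribution from the other source: Σ 10^(L/10) = 10^(72.4/10) = 1.738e+07 (72.40 dB).
To meet 78.8 dB overall, the treated blower may contribute at most 10^(78.8/10) − 1.738e+07 = 5.848e+07, i.e. 77.67 dB.
So the blower must be reduced from 82.6 to 77.67 dB: IL = 4.93 dB.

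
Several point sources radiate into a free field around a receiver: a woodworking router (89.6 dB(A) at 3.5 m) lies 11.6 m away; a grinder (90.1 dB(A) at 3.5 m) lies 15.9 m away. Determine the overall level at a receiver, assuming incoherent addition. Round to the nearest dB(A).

Apply inverse-square spreading to bring every level to the receiver, then sum 10^(L/10).
woodworking router: 89.6 − 20·log₁₀(11.6/3.5) = 89.6 − 10.41 = 79.19 dB(A).
grinder: 90.1 − 20·log₁₀(15.9/3.5) = 90.1 − 13.15 = 76.95 dB(A).
Σ 10^(L/10) = 1.326e+08 → L_total = 10·log₁₀(1.326e+08) = 81.23 dB(A).

81 dB(A)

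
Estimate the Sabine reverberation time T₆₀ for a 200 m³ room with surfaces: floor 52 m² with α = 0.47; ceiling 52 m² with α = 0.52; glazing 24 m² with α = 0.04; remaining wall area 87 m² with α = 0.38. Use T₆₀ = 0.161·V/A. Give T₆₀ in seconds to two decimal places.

0.38 s

A = Σ Sᵢαᵢ = 52·0.47 + 52·0.52 + 24·0.04 + 87·0.38 = 85.50 m².
T₆₀ = 0.161·V/A = 0.161·200/85.50 = 0.377 s.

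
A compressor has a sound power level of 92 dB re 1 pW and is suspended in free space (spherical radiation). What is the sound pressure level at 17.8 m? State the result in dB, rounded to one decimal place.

56.0 dB

The power spreads over a sphere of area 4π·r², so L_p = L_w − 10·log₁₀(4π·r²).
4π·r² = 3982 m², 10·log₁₀ of that is 36.000 dB.
L_p = 92 − 36.000 = 56.00 dB.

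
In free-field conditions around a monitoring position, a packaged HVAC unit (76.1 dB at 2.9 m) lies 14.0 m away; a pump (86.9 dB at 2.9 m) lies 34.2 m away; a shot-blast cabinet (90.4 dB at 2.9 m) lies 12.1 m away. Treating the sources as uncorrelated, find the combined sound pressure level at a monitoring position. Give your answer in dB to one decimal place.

78.3 dB

First find each source's level at the receiver (point-source: −20·log₁₀(r/r_ref)), then combine on an intensity basis.
packaged HVAC unit: 76.1 − 20·log₁₀(14.0/2.9) = 76.1 − 13.67 = 62.43 dB.
pump: 86.9 − 20·log₁₀(34.2/2.9) = 86.9 − 21.43 = 65.47 dB.
shot-blast cabinet: 90.4 − 20·log₁₀(12.1/2.9) = 90.4 − 12.41 = 77.99 dB.
Σ 10^(L/10) = 6.825e+07 → L_total = 10·log₁₀(6.825e+07) = 78.34 dB.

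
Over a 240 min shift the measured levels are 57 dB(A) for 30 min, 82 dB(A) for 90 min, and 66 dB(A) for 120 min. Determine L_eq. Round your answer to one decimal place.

77.9 dB(A)

L_eq = 10·log₁₀[(1/T)·Σ tᵢ·10^(Lᵢ/10)] with T = 240 min.
Σ tᵢ·10^(Lᵢ/10) = 30·10^(57/10) + 90·10^(82/10) + 120·10^(66/10) = 1.476e+10.
L_eq = 10·log₁₀(1.476e+10/240) = 77.89 dB(A).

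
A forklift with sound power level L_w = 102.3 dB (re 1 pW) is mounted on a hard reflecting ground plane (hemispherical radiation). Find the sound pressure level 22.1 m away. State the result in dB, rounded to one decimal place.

Free-field hemispherical radiation: L_p = L_w − 10·log₁₀(2π·r²), r = 22.1 m.
2π·r² = 3069 m², 10·log₁₀ of that is 34.870 dB.
L_p = 102.3 − 34.870 = 67.43 dB.

67.4 dB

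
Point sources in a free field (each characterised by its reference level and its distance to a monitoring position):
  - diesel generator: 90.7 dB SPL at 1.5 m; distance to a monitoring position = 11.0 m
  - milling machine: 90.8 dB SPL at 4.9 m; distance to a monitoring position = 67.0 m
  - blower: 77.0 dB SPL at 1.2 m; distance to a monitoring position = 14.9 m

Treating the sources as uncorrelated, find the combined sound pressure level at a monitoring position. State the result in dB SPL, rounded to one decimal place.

Apply inverse-square spreading to bring every level to the receiver, then sum 10^(L/10).
diesel generator: 90.7 − 20·log₁₀(11.0/1.5) = 90.7 − 17.31 = 73.39 dB SPL.
milling machine: 90.8 − 20·log₁₀(67.0/4.9) = 90.8 − 22.72 = 68.08 dB SPL.
blower: 77.0 − 20·log₁₀(14.9/1.2) = 77.0 − 21.88 = 55.12 dB SPL.
Σ 10^(L/10) = 2.860e+07 → L_total = 10·log₁₀(2.860e+07) = 74.56 dB SPL.

74.6 dB SPL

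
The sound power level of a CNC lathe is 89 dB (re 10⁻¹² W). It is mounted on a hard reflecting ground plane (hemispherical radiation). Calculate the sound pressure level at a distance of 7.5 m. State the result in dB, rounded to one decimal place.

Free-field hemispherical radiation: L_p = L_w − 10·log₁₀(2π·r²), r = 7.5 m.
2π·r² = 353.4 m², 10·log₁₀ of that is 25.483 dB.
L_p = 89 − 25.483 = 63.52 dB.

63.5 dB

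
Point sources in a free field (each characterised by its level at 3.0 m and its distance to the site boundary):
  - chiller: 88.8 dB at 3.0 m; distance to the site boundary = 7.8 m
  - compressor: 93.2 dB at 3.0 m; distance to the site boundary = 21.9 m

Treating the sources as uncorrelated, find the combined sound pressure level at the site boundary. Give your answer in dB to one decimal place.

81.8 dB

Apply inverse-square spreading to bring every level to the receiver, then sum 10^(L/10).
chiller: 88.8 − 20·log₁₀(7.8/3.0) = 88.8 − 8.30 = 80.50 dB.
compressor: 93.2 − 20·log₁₀(21.9/3.0) = 93.2 − 17.27 = 75.93 dB.
Σ 10^(L/10) = 1.514e+08 → L_total = 10·log₁₀(1.514e+08) = 81.80 dB.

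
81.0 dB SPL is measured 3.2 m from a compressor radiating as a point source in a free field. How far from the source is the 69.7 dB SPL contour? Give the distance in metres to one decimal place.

11.8 m

Point-source spreading drops the level by 20·log₁₀(r₂/r₁); inverting, r₂/r₁ = 10^(ΔL/20).
r₂ = 3.2·10^((81.0−69.7)/20) = 3.2·10^(11.3/20) = 11.75 m.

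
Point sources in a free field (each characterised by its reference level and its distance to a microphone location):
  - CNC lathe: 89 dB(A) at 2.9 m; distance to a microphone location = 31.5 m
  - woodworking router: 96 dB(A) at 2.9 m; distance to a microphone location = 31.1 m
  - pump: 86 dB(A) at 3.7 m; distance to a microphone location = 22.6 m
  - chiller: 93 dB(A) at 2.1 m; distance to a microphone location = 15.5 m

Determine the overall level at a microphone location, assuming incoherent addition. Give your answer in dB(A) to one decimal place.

First find each source's level at the receiver (point-source: −20·log₁₀(r/r_ref)), then combine on an intensity basis.
CNC lathe: 89 − 20·log₁₀(31.5/2.9) = 89 − 20.72 = 68.28 dB(A).
woodworking router: 96 − 20·log₁₀(31.1/2.9) = 96 − 20.61 = 75.39 dB(A).
pump: 86 − 20·log₁₀(22.6/3.7) = 86 − 15.72 = 70.28 dB(A).
chiller: 93 − 20·log₁₀(15.5/2.1) = 93 − 17.36 = 75.64 dB(A).
Σ 10^(L/10) = 8.864e+07 → L_total = 10·log₁₀(8.864e+07) = 79.48 dB(A).

79.5 dB(A)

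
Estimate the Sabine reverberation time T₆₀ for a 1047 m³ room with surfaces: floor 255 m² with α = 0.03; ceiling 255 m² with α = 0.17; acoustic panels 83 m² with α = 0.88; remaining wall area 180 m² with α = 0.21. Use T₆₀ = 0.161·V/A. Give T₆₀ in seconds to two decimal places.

A = Σ Sᵢαᵢ = 255·0.03 + 255·0.17 + 83·0.88 + 180·0.21 = 161.84 m².
T₆₀ = 0.161·V/A = 0.161·1047/161.84 = 1.042 s.

1.04 s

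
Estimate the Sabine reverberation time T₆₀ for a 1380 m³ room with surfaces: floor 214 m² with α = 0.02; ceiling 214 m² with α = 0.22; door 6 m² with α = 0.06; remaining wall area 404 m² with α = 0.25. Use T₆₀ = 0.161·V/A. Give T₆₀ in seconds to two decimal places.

1.45 s

Total absorption A = 214·0.02 + 214·0.22 + 6·0.06 + 404·0.25 = 152.72 m² sabins.
T₆₀ = 0.161 × 1380 / 152.72 = 1.455 s.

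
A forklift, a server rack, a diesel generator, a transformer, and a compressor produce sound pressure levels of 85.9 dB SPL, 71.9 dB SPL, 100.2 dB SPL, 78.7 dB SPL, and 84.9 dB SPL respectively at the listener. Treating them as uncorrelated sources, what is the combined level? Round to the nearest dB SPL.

Incoherent sources combine by intensity addition: L_total = 10·log₁₀(Σ 10^(L_i/10)).
Σ 10^(L/10) = 10^(85.9/10) + 10^(71.9/10) + 10^(100.2/10) + 10^(78.7/10) + 10^(84.9/10) = 1.126e+10.
L_total = 10·log₁₀(1.126e+10) = 100.51 dB SPL.

101 dB SPL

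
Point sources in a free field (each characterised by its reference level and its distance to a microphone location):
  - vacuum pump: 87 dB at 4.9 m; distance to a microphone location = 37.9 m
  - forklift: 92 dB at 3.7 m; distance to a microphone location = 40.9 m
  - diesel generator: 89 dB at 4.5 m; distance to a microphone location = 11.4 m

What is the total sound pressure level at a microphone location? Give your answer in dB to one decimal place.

81.6 dB

Apply inverse-square spreading to bring every level to the receiver, then sum 10^(L/10).
vacuum pump: 87 − 20·log₁₀(37.9/4.9) = 87 − 17.77 = 69.23 dB.
forklift: 92 − 20·log₁₀(40.9/3.7) = 92 − 20.87 = 71.13 dB.
diesel generator: 89 − 20·log₁₀(11.4/4.5) = 89 − 8.07 = 80.93 dB.
Σ 10^(L/10) = 1.451e+08 → L_total = 10·log₁₀(1.451e+08) = 81.62 dB.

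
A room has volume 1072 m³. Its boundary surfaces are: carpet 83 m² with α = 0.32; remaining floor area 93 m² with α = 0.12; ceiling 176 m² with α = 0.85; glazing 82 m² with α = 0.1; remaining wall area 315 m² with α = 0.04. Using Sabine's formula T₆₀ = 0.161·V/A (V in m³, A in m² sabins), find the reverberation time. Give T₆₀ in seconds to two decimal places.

A = Σ Sᵢαᵢ = 83·0.32 + 93·0.12 + 176·0.85 + 82·0.1 + 315·0.04 = 208.12 m².
T₆₀ = 0.161·V/A = 0.161·1072/208.12 = 0.829 s.

0.83 s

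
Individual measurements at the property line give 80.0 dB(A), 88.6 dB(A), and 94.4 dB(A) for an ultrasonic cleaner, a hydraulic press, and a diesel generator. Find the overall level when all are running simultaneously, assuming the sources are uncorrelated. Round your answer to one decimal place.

95.5 dB(A)

For uncorrelated sources the intensities add, so convert each level to linear form, sum, and take 10·log₁₀ of the total.
Σ 10^(L/10) = 10^(80.0/10) + 10^(88.6/10) + 10^(94.4/10) = 3.579e+09.
L_total = 10·log₁₀(3.579e+09) = 95.54 dB(A).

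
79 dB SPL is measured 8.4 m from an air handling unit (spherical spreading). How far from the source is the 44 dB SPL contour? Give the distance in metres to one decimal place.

Point-source spreading drops the level by 20·log₁₀(r₂/r₁); inverting, r₂/r₁ = 10^(ΔL/20).
r₂ = 8.4·10^((79−44)/20) = 8.4·10^(35.0/20) = 472.37 m.

472.4 m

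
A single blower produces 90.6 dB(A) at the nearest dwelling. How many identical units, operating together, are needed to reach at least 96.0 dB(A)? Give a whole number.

4

Need L₁ + 10·log₁₀ N ≥ 96.0, i.e. log₁₀ N ≥ 0.54.
N ≥ 10^(5.4/10) = 3.467, so N = 4.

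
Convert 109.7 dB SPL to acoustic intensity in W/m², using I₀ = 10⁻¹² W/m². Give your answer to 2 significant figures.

0.093 W/m²

L = 10·log₁₀(I/I₀) ⇒ I = I₀·10^(L/10) = 10⁻¹² × 10^10.97.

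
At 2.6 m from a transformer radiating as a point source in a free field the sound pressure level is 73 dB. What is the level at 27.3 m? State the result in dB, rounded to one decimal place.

52.6 dB

Spherical spreading from a point source gives a 20·log₁₀(r₂/r₁) drop.
L₂ = 73 − 20·log₁₀(27.3/2.6) = 73 − 20.424 = 52.58 dB.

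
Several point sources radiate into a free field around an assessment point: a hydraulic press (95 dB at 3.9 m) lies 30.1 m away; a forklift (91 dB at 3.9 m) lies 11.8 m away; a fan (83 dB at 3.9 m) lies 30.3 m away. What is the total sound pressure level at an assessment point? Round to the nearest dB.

Apply inverse-square spreading to bring every level to the receiver, then sum 10^(L/10).
hydraulic press: 95 − 20·log₁₀(30.1/3.9) = 95 − 17.75 = 77.25 dB.
forklift: 91 − 20·log₁₀(11.8/3.9) = 91 − 9.62 = 81.38 dB.
fan: 83 − 20·log₁₀(30.3/3.9) = 83 − 17.81 = 65.19 dB.
Σ 10^(L/10) = 1.939e+08 → L_total = 10·log₁₀(1.939e+08) = 82.88 dB.

83 dB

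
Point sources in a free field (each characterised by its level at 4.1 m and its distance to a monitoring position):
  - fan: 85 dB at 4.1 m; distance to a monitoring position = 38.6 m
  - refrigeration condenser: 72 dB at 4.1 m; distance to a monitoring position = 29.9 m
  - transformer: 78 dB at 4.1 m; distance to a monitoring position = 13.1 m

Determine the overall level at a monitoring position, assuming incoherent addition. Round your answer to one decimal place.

70.0 dB

Apply inverse-square spreading to bring every level to the receiver, then sum 10^(L/10).
fan: 85 − 20·log₁₀(38.6/4.1) = 85 − 19.48 = 65.52 dB.
refrigeration condenser: 72 − 20·log₁₀(29.9/4.1) = 72 − 17.26 = 54.74 dB.
transformer: 78 − 20·log₁₀(13.1/4.1) = 78 − 10.09 = 67.91 dB.
Σ 10^(L/10) = 1.005e+07 → L_total = 10·log₁₀(1.005e+07) = 70.02 dB.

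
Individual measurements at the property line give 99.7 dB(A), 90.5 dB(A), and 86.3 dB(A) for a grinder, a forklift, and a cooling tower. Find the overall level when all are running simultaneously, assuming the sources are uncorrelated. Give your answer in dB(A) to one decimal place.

100.4 dB(A)

Incoherent sources combine by intensity addition: L_total = 10·log₁₀(Σ 10^(L_i/10)).
Σ 10^(L/10) = 10^(99.7/10) + 10^(90.5/10) + 10^(86.3/10) = 1.088e+10.
L_total = 10·log₁₀(1.088e+10) = 100.37 dB(A).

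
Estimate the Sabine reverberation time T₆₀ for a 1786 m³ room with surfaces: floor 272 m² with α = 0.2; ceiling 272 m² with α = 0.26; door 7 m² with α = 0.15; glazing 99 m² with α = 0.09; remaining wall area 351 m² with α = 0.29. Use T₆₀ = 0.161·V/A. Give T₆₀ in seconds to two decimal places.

1.21 s

A = Σ Sᵢαᵢ = 272·0.2 + 272·0.26 + 7·0.15 + 99·0.09 + 351·0.29 = 236.87 m².
T₆₀ = 0.161 × 1786 / 236.87 = 1.214 s.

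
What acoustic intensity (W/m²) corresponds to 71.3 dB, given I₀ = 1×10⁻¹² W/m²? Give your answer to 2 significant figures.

I = I₀·10^(L/10) = 10⁻¹² × 10^(71.3/10) = 10^(-4.870).

1.3e-05 W/m²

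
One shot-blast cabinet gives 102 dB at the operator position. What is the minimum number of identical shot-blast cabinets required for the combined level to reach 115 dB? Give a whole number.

Need L₁ + 10·log₁₀ N ≥ 115, i.e. log₁₀ N ≥ 1.30.
N ≥ 10^(13.0/10) = 19.953, so N = 20.

20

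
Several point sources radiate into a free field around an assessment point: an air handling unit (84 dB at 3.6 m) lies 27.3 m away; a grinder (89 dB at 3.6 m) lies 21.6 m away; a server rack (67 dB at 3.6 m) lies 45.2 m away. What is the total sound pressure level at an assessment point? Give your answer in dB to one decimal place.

Apply inverse-square spreading to bring every level to the receiver, then sum 10^(L/10).
air handling unit: 84 − 20·log₁₀(27.3/3.6) = 84 − 17.60 = 66.40 dB.
grinder: 89 − 20·log₁₀(21.6/3.6) = 89 − 15.56 = 73.44 dB.
server rack: 67 − 20·log₁₀(45.2/3.6) = 67 − 21.98 = 45.02 dB.
Σ 10^(L/10) = 2.646e+07 → L_total = 10·log₁₀(2.646e+07) = 74.23 dB.

74.2 dB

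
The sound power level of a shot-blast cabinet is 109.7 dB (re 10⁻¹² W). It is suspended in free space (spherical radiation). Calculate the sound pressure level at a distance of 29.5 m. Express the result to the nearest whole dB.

69 dB

Free-field spherical radiation: L_p = L_w − 10·log₁₀(4π·r²), r = 29.5 m.
4π·r² = 1.094e+04 m², 10·log₁₀ of that is 40.389 dB.
L_p = 109.7 − 40.389 = 69.31 dB.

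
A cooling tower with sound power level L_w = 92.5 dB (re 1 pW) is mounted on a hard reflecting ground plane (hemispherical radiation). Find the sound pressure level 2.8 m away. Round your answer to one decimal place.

Free-field hemispherical radiation: L_p = L_w − 10·log₁₀(2π·r²), r = 2.8 m.
2π·r² = 49.26 m², 10·log₁₀ of that is 16.925 dB.
L_p = 92.5 − 16.925 = 75.58 dB.

75.6 dB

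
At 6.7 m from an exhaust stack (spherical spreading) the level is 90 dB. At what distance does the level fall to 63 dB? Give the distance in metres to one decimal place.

150.0 m

Point-source spreading drops the level by 20·log₁₀(r₂/r₁); inverting, r₂/r₁ = 10^(ΔL/20).
r₂ = 6.7·10^((90−63)/20) = 6.7·10^(27.0/20) = 149.99 m.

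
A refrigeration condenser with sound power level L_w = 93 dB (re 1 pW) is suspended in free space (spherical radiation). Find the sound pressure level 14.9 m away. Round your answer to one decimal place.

The power spreads over a sphere of area 4π·r², so L_p = L_w − 10·log₁₀(4π·r²).
4π·r² = 2790 m², 10·log₁₀ of that is 34.456 dB.
L_p = 93 − 34.456 = 58.54 dB.

58.5 dB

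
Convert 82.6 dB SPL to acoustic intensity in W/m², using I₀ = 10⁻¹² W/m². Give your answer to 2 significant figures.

0.00018 W/m²

L = 10·log₁₀(I/I₀) ⇒ I = I₀·10^(L/10) = 10⁻¹² × 10^8.26.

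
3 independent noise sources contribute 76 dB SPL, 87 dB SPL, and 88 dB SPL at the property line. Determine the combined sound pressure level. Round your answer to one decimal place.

For uncorrelated sources the intensities add, so convert each level to linear form, sum, and take 10·log₁₀ of the total.
Σ 10^(L/10) = 10^(76/10) + 10^(87/10) + 10^(88/10) = 1.172e+09.
L_total = 10·log₁₀(1.172e+09) = 90.69 dB SPL.

90.7 dB SPL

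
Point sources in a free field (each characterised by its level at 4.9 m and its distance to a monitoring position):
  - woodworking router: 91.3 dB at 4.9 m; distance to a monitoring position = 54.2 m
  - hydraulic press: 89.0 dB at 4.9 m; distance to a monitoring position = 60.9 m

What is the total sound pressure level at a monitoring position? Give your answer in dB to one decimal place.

Propagate each source to the receiver with L = L_ref − 20·log₁₀(r/r_ref), then add intensities.
woodworking router: 91.3 − 20·log₁₀(54.2/4.9) = 91.3 − 20.88 = 70.42 dB.
hydraulic press: 89.0 − 20·log₁₀(60.9/4.9) = 89.0 − 21.89 = 67.11 dB.
Σ 10^(L/10) = 1.617e+07 → L_total = 10·log₁₀(1.617e+07) = 72.09 dB.

72.1 dB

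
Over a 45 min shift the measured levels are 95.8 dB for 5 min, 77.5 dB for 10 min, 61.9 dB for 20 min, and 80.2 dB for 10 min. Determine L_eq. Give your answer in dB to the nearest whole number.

Weight each interval's intensity by its duration and average over T = 45 min:
Σ tᵢ·10^(Lᵢ/10) = 5·10^(95.8/10) + 10·10^(77.5/10) + 20·10^(61.9/10) + 10·10^(80.2/10) = 2.065e+10.
L_eq = 10·log₁₀(2.065e+10/45) = 86.62 dB.

87 dB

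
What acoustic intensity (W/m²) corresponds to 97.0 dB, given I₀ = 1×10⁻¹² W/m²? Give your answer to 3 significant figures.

0.00501 W/m²

I/I₀ = 10^(97.0/10) = 5.012e+09, so I = 5.012e+09 × 10⁻¹² W/m².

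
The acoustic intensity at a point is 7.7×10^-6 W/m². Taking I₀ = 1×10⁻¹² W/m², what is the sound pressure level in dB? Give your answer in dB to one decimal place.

Dividing by I₀ shifts the exponent by 12: I/I₀ = 7.7×10^6.
L = 10·(0.8865 + 6) = 68.86 dB.

68.9 dB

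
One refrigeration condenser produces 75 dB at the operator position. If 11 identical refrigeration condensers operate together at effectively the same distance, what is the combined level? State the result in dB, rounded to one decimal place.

N identical incoherent sources raise the level by 10·log₁₀ N.
L_total = 75 + 10·log₁₀(11) = 75 + 10.414 = 85.41 dB.

85.4 dB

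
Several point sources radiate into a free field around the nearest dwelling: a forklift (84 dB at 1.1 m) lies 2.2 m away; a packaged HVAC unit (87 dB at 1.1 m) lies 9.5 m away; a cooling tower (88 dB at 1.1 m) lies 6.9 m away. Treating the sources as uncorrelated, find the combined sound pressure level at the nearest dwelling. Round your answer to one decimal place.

79.3 dB

Propagate each source to the receiver with L = L_ref − 20·log₁₀(r/r_ref), then add intensities.
forklift: 84 − 20·log₁₀(2.2/1.1) = 84 − 6.02 = 77.98 dB.
packaged HVAC unit: 87 − 20·log₁₀(9.5/1.1) = 87 − 18.73 = 68.27 dB.
cooling tower: 88 − 20·log₁₀(6.9/1.1) = 88 − 15.95 = 72.05 dB.
Σ 10^(L/10) = 8.555e+07 → L_total = 10·log₁₀(8.555e+07) = 79.32 dB.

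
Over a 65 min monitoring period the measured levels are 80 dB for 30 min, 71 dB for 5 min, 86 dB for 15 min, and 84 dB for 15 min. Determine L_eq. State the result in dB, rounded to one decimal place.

82.9 dB

L_eq = 10·log₁₀[(1/T)·Σ tᵢ·10^(Lᵢ/10)] with T = 65 min.
Σ tᵢ·10^(Lᵢ/10) = 30·10^(80/10) + 5·10^(71/10) + 15·10^(86/10) + 15·10^(84/10) = 1.280e+10.
L_eq = 10·log₁₀(1.280e+10/65) = 82.94 dB.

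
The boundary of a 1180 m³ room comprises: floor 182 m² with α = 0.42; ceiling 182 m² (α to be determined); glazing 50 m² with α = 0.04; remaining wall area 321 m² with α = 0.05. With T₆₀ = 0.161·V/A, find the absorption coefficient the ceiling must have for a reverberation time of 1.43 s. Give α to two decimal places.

A = 0.161·V/T₆₀ = 0.161·1180/1.43 = 132.85 m² sabins.
Absorption from the other surfaces = 182·0.42 + 50·0.04 + 321·0.05 = 94.49 m², so the ceiling must supply 38.36 m² over 182 m².
α = 38.36/182 = 0.211.

0.21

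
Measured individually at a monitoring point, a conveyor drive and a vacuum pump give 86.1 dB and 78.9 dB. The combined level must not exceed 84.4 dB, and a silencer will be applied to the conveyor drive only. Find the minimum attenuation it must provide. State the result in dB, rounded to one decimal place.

Fixed contribution from the other source: Σ 10^(L/10) = 10^(78.9/10) = 7.762e+07 (78.90 dB).
The limit corresponds to 10^(84.4/10) = 2.754e+08; subtracting the fixed part leaves 1.978e+08 for the conveyor drive, i.e. 82.96 dB.
Required insertion loss = 86.1 − 82.96 = 3.14 dB.

3.1 dB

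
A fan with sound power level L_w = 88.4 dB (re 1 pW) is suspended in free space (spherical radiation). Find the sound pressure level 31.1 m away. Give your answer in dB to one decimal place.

Free-field spherical radiation: L_p = L_w − 10·log₁₀(4π·r²), r = 31.1 m.
4π·r² = 1.215e+04 m², 10·log₁₀ of that is 40.847 dB.
L_p = 88.4 − 40.847 = 47.55 dB.

47.6 dB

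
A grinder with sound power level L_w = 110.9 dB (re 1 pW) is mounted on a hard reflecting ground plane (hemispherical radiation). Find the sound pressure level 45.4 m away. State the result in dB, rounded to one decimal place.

69.8 dB

Free-field hemispherical radiation: L_p = L_w − 10·log₁₀(2π·r²), r = 45.4 m.
2π·r² = 1.295e+04 m², 10·log₁₀ of that is 41.123 dB.
L_p = 110.9 − 41.123 = 69.78 dB.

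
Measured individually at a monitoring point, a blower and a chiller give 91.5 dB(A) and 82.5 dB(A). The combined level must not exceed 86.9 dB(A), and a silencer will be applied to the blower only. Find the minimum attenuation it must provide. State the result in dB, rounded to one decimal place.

6.6 dB

Everything except the blower sums to 10^(82.5/10) = 1.778e+08 in linear terms, 82.50 dB(A).
The limit corresponds to 10^(86.9/10) = 4.898e+08; subtracting the fixed part leaves 3.120e+08 for the blower, i.e. 84.94 dB(A).
Required insertion loss = 91.5 − 84.94 = 6.56 dB.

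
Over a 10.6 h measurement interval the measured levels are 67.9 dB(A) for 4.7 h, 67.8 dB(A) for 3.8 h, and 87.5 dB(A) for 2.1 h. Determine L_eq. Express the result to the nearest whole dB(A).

81 dB(A)

Weight each interval's intensity by its duration and average over T = 10.6 h:
Σ tᵢ·10^(Lᵢ/10) = 4.7·10^(67.9/10) + 3.8·10^(67.8/10) + 2.1·10^(87.5/10) = 1.233e+09.
L_eq = 10·log₁₀(1.233e+09/10.6) = 80.66 dB(A).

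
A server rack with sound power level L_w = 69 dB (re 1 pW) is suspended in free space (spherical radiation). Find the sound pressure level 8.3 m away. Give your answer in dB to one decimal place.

The power spreads over a sphere of area 4π·r², so L_p = L_w − 10·log₁₀(4π·r²).
4π·r² = 865.7 m², 10·log₁₀ of that is 29.374 dB.
L_p = 69 − 29.374 = 39.63 dB.

39.6 dB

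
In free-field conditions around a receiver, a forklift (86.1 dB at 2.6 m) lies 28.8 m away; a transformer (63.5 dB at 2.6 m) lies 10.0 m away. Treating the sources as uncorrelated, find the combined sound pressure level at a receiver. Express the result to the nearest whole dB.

Propagate each source to the receiver with L = L_ref − 20·log₁₀(r/r_ref), then add intensities.
forklift: 86.1 − 20·log₁₀(28.8/2.6) = 86.1 − 20.89 = 65.21 dB.
transformer: 63.5 − 20·log₁₀(10.0/2.6) = 63.5 − 11.70 = 51.80 dB.
Σ 10^(L/10) = 3.472e+06 → L_total = 10·log₁₀(3.472e+06) = 65.41 dB.

65 dB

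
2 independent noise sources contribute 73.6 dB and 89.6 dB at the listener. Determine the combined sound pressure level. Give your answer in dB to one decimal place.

Incoherent sources combine by intensity addition: L_total = 10·log₁₀(Σ 10^(L_i/10)).
Σ 10^(L/10) = 10^(73.6/10) + 10^(89.6/10) = 9.349e+08.
L_total = 10·log₁₀(9.349e+08) = 89.71 dB.

89.7 dB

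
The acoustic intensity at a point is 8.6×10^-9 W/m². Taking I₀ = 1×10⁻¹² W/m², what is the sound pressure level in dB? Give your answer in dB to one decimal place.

I/I₀ = 8.6×10^-9/10⁻¹² = 8.6×10^3, and L = 10·log₁₀(I/I₀).
L = 10·(0.9345 + 3) = 39.34 dB.

39.3 dB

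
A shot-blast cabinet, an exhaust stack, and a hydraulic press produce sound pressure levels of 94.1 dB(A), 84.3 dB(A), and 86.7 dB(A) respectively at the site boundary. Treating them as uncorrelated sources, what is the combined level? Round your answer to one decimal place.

For uncorrelated sources the intensities add, so convert each level to linear form, sum, and take 10·log₁₀ of the total.
Σ 10^(L/10) = 10^(94.1/10) + 10^(84.3/10) + 10^(86.7/10) = 3.307e+09.
L_total = 10·log₁₀(3.307e+09) = 95.19 dB(A).

95.2 dB(A)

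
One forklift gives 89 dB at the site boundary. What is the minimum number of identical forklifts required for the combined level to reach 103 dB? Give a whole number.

26

The shortfall is 103 − 89 = 14.0 dB, and N units add 10·log₁₀ N, so need 10·log₁₀ N ≥ 14.0.
N ≥ 10^(14.0/10) = 25.119, so N = 26.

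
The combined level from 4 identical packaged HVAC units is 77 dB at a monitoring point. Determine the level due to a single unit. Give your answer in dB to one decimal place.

Dividing the total intensity by 4 lowers the level by 10·log₁₀ 4 = 6.021 dB: L₁ = 77 − 6.021.

71.0 dB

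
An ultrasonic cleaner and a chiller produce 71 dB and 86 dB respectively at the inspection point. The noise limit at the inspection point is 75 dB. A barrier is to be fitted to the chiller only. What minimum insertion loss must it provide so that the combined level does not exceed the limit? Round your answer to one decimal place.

The untreated sources together contribute 10^(71/10) = 1.259e+07, i.e. 71.00 dB.
The limit corresponds to 10^(75/10) = 3.162e+07; subtracting the fixed part leaves 1.903e+07 for the chiller, i.e. 72.80 dB.
Required insertion loss = 86 − 72.80 = 13.20 dB.

13.2 dB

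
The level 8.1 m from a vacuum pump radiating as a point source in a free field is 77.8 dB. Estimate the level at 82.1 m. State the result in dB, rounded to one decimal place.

Point-source attenuation: ΔL = 20·log₁₀(r₂/r₁) = 20·log₁₀(82.1/8.1) = 20.117 dB.
L₂ = 77.8 − 20·log₁₀(82.1/8.1) = 77.8 − 20.117 = 57.68 dB.

57.7 dB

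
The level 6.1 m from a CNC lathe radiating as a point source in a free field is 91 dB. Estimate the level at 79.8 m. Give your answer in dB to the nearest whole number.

69 dB

For a point source, L₂ = L₁ − 20·log₁₀(r₂/r₁).
L₂ = 91 − 20·log₁₀(79.8/6.1) = 91 − 22.333 = 68.67 dB.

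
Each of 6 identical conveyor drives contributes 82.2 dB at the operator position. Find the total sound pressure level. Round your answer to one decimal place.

N identical incoherent sources raise the level by 10·log₁₀ N.
L_total = 82.2 + 10·log₁₀(6) = 82.2 + 7.782 = 89.98 dB.

90.0 dB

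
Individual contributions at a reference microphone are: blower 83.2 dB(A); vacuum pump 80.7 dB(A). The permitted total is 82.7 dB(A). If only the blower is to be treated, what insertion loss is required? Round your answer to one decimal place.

4.8 dB

Everything except the blower sums to 10^(80.7/10) = 1.175e+08 in linear terms, 80.70 dB(A).
To meet 82.7 dB(A) overall, the treated blower may contribute at most 10^(82.7/10) − 1.175e+08 = 6.872e+07, i.e. 78.37 dB(A).
So the blower must be reduced from 83.2 to 78.37 dB(A): IL = 4.83 dB.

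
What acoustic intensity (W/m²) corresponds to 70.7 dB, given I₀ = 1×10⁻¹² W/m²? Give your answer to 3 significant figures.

1.17e-05 W/m²

I = I₀·10^(L/10) = 10⁻¹² × 10^(70.7/10) = 10^(-4.930).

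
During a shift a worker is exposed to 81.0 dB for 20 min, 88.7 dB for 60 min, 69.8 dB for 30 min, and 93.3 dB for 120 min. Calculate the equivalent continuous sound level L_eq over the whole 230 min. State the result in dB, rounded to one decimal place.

91.2 dB

L_eq = 10·log₁₀[(1/T)·Σ tᵢ·10^(Lᵢ/10)] with T = 230 min.
Σ tᵢ·10^(Lᵢ/10) = 20·10^(81.0/10) + 60·10^(88.7/10) + 30·10^(69.8/10) + 120·10^(93.3/10) = 3.038e+11.
L_eq = 10·log₁₀(3.038e+11/230) = 91.21 dB.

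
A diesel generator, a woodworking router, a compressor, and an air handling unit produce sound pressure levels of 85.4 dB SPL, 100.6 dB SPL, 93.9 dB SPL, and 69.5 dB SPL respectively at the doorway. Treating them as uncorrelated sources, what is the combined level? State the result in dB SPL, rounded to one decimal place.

101.6 dB SPL

For uncorrelated sources the intensities add, so convert each level to linear form, sum, and take 10·log₁₀ of the total.
Σ 10^(L/10) = 10^(85.4/10) + 10^(100.6/10) + 10^(93.9/10) + 10^(69.5/10) = 1.429e+10.
L_total = 10·log₁₀(1.429e+10) = 101.55 dB SPL.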